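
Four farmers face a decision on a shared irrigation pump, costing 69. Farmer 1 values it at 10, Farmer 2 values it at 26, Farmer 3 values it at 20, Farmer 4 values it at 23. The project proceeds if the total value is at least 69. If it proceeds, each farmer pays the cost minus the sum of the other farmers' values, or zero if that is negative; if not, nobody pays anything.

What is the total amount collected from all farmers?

Total value 79 ≥ cost 69, so it is built.
Farmer 1: others sum to 69; max(0, 69 - 69) = 0.
Farmer 2: others sum to 53; max(0, 69 - 53) = 16.
Farmer 3: others sum to 59; max(0, 69 - 59) = 10.
Farmer 4: others sum to 56; max(0, 69 - 56) = 13.
Total collected = 0 + 16 + 10 + 13 = 39.

39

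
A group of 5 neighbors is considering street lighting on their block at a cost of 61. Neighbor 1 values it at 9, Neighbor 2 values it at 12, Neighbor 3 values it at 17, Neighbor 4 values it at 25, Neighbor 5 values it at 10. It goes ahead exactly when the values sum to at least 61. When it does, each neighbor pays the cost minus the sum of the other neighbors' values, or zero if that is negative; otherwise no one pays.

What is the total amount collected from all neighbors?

18

Total value 73 ≥ cost 61, so it is built.
Neighbor 1: others sum to 64; max(0, 61 - 64) = 0.
Neighbor 2: others sum to 61; max(0, 61 - 61) = 0.
Neighbor 3: others sum to 56; max(0, 61 - 56) = 5.
Neighbor 4: others sum to 48; max(0, 61 - 48) = 13.
Neighbor 5: others sum to 63; max(0, 61 - 63) = 0.
Total collected = 0 + 0 + 5 + 13 + 0 = 18.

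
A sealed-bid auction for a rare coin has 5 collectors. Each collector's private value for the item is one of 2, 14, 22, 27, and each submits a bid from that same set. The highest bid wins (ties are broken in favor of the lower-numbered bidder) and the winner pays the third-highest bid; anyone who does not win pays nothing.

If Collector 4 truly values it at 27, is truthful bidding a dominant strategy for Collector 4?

Yes

Check each profile of the others' bids and compare truth against every alternative bid.
Others bid (2, 2, 2, 27): truth gives 25, best alternative gives 0.
Others bid (2, 2, 22, 2): truth gives 25, best alternative gives 0.
Others bid (2, 22, 2, 2): truth gives 25, best alternative gives 0.
Others bid (22, 2, 2, 2): truth gives 25, best alternative gives 0.
Others bid (2, 2, 14, 27): truth gives 13, best alternative gives 0.
Others bid (2, 2, 22, 14): truth gives 13, best alternative gives 0.
(Remaining 250 profiles checked similarly; truth is weakly best in each.)
In every case the truthful bid is at least as good as any alternative, so it is a dominant strategy.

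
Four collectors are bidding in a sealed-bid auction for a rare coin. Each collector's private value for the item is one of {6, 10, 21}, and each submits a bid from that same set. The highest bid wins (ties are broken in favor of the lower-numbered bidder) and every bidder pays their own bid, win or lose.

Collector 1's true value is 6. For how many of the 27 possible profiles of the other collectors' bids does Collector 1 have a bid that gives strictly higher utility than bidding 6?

Others bid (6, 6, 10): truth gives -6; bid 10 gives -4 > -6. Violating.
Others bid (6, 10, 6): truth gives -6; bid 10 gives -4 > -6. Violating.
Others bid (6, 10, 10): truth gives -6; bid 10 gives -4 > -6. Violating.
Others bid (10, 6, 6): truth gives -6; bid 10 gives -4 > -6. Violating.
Others bid (6, 6, 6): truth gives 0; no alternative beats it.
Others bid (6, 6, 21): truth gives -6; no alternative beats it.
(Checking all 27 profiles: 7 have a profitable deviation, 20 do not.)

7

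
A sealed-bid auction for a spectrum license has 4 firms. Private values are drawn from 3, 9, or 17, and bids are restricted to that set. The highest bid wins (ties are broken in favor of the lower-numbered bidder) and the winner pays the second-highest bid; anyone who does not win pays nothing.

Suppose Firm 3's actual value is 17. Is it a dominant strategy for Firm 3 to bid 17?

Check each profile of the others' bids and compare truth against every alternative bid.
Others bid (3, 9, 3): truth gives 8, best alternative gives 0.
Others bid (3, 9, 9): truth gives 8, best alternative gives 0.
Others bid (9, 3, 3): truth gives 8, best alternative gives 0.
Others bid (9, 3, 9): truth gives 8, best alternative gives 0.
Others bid (9, 9, 3): truth gives 8, best alternative gives 0.
Others bid (9, 9, 9): truth gives 8, best alternative gives 0.
(Remaining 21 profiles checked similarly; truth is weakly best in each.)
In every case the truthful bid is at least as good as any alternative, so it is a dominant strategy.

Yes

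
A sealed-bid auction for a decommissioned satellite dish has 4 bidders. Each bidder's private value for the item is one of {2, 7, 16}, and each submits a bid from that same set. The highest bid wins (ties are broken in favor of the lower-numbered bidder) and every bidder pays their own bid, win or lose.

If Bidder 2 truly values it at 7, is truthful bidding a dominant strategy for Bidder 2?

Consider the case where Bidder 1 bids 2, Bidder 3 bids 2 and Bidder 4 bids 16.
Truthful bid 7: loses but pays 7, utility -7.
Bid 2 instead: loses but pays 2, utility -2.
Since -2 > -7, bidding 2 is strictly better here, so truthful bidding is not dominant.

No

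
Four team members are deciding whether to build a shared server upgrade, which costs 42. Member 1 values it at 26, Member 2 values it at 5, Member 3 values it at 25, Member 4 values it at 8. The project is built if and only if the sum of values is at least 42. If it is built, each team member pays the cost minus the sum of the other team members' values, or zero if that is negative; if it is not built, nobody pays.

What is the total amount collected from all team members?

7

Total value 64 ≥ cost 42, so it is built.
Member 1: others sum to 38; max(0, 42 - 38) = 4.
Member 2: others sum to 59; max(0, 42 - 59) = 0.
Member 3: others sum to 39; max(0, 42 - 39) = 3.
Member 4: others sum to 56; max(0, 42 - 56) = 0.
Total collected = 4 + 0 + 3 + 0 = 7.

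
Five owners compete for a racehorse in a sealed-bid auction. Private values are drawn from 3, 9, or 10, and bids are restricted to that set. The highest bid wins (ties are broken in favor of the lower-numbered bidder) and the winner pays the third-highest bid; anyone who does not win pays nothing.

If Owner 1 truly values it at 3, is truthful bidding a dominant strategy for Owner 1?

Yes

Check each profile of the others' bids and compare truth against every alternative bid.
Others bid (3, 3, 9, 9): truth gives 0, best alternative gives -6.
Others bid (3, 9, 3, 9): truth gives 0, best alternative gives -6.
Others bid (3, 9, 9, 3): truth gives 0, best alternative gives -6.
Others bid (3, 9, 9, 9): truth gives 0, best alternative gives -6.
Others bid (9, 3, 3, 9): truth gives 0, best alternative gives -6.
Others bid (9, 3, 9, 3): truth gives 0, best alternative gives -6.
(Remaining 75 profiles checked similarly; truth is weakly best in each.)
In every case the truthful bid is at least as good as any alternative, so it is a dominant strategy.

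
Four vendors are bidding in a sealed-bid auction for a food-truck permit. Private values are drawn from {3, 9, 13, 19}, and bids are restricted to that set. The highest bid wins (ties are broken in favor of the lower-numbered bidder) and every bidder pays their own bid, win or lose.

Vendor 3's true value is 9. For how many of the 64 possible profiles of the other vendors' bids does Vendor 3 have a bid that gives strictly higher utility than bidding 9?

Others bid (3, 3, 13): truth gives -9; bid 3 gives -3 > -9. Violating.
Others bid (3, 3, 19): truth gives -9; bid 3 gives -3 > -9. Violating.
Others bid (3, 9, 3): truth gives -9; bid 3 gives -3 > -9. Violating.
Others bid (3, 9, 9): truth gives -9; bid 3 gives -3 > -9. Violating.
Others bid (3, 3, 3): truth gives 0; no alternative beats it.
Others bid (3, 3, 9): truth gives 0; no alternative beats it.
(Checking all 64 profiles: 62 have a profitable deviation, 2 do not.)

62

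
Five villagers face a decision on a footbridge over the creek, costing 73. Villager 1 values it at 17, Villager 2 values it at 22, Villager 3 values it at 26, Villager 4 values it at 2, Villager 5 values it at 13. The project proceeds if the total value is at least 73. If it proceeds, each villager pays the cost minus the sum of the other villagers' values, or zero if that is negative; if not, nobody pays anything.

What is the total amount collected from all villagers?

50

Total value 80 ≥ cost 73, so it is built.
Villager 1: others sum to 63; max(0, 73 - 63) = 10.
Villager 2: others sum to 58; max(0, 73 - 58) = 15.
Villager 3: others sum to 54; max(0, 73 - 54) = 19.
Villager 4: others sum to 78; max(0, 73 - 78) = 0.
Villager 5: others sum to 67; max(0, 73 - 67) = 6.
Total collected = 10 + 15 + 19 + 0 + 6 = 50.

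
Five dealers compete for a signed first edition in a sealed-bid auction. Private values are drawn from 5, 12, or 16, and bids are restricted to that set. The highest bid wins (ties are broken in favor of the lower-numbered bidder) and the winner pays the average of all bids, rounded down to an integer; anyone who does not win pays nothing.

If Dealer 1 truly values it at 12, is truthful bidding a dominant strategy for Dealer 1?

Consider the case where Dealer 2 bids 5, Dealer 3 bids 5, Dealer 4 bids 5 and Dealer 5 bids 5.
Truthful bid 12: wins, pays 6, utility 12 - 6 = 6.
Bid 5 instead: wins, pays 5, utility 12 - 5 = 7.
Since 7 > 6, bidding 5 is strictly better here, so truthful bidding is not dominant.

No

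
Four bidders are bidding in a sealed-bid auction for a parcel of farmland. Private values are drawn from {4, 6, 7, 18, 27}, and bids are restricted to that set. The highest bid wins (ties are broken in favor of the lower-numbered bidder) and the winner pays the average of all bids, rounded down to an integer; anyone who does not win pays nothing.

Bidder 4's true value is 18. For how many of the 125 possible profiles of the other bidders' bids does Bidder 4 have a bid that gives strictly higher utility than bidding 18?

Others bid (4, 4, 4): truth gives 11; bid 6 gives 14 > 11. Violating.
Others bid (4, 4, 6): truth gives 10; bid 7 gives 13 > 10. Violating.
Others bid (4, 4, 18): truth gives 0; bid 27 gives 5 > 0. Violating.
Others bid (4, 6, 4): truth gives 10; bid 7 gives 13 > 10. Violating.
Others bid (4, 4, 7): truth gives 10; no alternative beats it.
Others bid (4, 4, 27): truth gives 0; no alternative beats it.
(Checking all 125 profiles: 44 have a profitable deviation, 81 do not.)

44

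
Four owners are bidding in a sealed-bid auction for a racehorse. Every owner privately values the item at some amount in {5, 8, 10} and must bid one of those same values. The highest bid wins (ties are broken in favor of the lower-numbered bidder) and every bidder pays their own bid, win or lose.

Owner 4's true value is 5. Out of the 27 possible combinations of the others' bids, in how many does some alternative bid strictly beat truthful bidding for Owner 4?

1

Others bid (5, 5, 5): truth gives -5; bid 8 gives -3 > -5. Violating.
Others bid (5, 5, 8): truth gives -5; no alternative beats it.
Others bid (5, 5, 10): truth gives -5; no alternative beats it.
(Checking all 27 profiles: 1 has a profitable deviation, 26 do not.)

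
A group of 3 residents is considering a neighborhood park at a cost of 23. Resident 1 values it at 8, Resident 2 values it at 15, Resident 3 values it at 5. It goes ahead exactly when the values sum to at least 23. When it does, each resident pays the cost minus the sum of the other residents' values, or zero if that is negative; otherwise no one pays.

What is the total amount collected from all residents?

13

Total value 28 ≥ cost 23, so it is built.
Resident 1: others sum to 20; max(0, 23 - 20) = 3.
Resident 2: others sum to 13; max(0, 23 - 13) = 10.
Resident 3: others sum to 23; max(0, 23 - 23) = 0.
Total collected = 3 + 10 + 0 = 13.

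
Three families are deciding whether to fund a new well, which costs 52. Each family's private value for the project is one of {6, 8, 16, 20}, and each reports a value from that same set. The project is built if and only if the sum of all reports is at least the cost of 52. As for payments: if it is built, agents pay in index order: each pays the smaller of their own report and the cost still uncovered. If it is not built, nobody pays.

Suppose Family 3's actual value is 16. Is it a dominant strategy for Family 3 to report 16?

Yes

Check each profile of the others' reports and compare truth against every alternative report.
Others report (20, 20): truth gives 4, best alternative gives 4.
Others report (6, 6): truth gives 0, best alternative gives 0.
Others report (6, 8): truth gives 0, best alternative gives 0.
Others report (6, 16): truth gives 0, best alternative gives 0.
Others report (6, 20): truth gives 0, best alternative gives 0.
Others report (8, 6): truth gives 0, best alternative gives 0.
(Remaining 10 profiles checked similarly; truth is weakly best in each.)
In every case the truthful report is at least as good as any alternative, so it is a dominant strategy.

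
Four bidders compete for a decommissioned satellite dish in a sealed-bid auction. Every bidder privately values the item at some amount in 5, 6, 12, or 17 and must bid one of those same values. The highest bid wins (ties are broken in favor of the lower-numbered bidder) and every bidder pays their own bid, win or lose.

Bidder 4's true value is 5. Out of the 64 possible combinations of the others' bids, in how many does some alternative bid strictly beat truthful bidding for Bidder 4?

1

Others bid (5, 5, 5): truth gives -5; bid 6 gives -1 > -5. Violating.
Others bid (5, 5, 6): truth gives -5; no alternative beats it.
Others bid (5, 5, 12): truth gives -5; no alternative beats it.
(Checking all 64 profiles: 1 has a profitable deviation, 63 do not.)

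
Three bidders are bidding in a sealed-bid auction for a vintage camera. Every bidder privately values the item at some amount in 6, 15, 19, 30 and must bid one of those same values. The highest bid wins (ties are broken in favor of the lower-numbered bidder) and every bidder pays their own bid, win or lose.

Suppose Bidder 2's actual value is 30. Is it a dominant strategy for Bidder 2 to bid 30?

No

Consider the case where Bidder 1 bids 6 and Bidder 3 bids 6.
Truthful bid 30: wins, pays 30, utility 30 - 30 = 0.
Bid 15 instead: wins, pays 15, utility 30 - 15 = 15.
Since 15 > 0, bidding 15 is strictly better here, so truthful bidding is not dominant.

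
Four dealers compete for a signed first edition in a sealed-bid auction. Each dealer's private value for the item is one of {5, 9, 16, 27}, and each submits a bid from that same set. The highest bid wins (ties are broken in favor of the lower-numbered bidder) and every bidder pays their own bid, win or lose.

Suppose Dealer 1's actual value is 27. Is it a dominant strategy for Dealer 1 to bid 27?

Consider the case where Dealer 2 bids 5, Dealer 3 bids 5 and Dealer 4 bids 5.
Truthful bid 27: wins, pays 27, utility 27 - 27 = 0.
Bid 5 instead: wins, pays 5, utility 27 - 5 = 22.
Since 22 > 0, bidding 5 is strictly better here, so truthful bidding is not dominant.

No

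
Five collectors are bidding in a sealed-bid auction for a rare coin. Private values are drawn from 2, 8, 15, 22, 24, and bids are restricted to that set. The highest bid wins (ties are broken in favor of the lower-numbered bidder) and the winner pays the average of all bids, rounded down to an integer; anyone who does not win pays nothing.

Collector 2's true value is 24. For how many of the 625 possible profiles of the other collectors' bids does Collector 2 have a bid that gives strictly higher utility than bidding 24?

Others bid (2, 2, 2, 2): truth gives 18; bid 8 gives 21 > 18. Violating.
Others bid (2, 2, 2, 8): truth gives 17; bid 8 gives 20 > 17. Violating.
Others bid (2, 2, 2, 15): truth gives 15; bid 15 gives 17 > 15. Violating.
Others bid (2, 2, 8, 2): truth gives 17; bid 8 gives 20 > 17. Violating.
Others bid (2, 2, 2, 22): truth gives 14; no alternative beats it.
Others bid (2, 2, 2, 24): truth gives 14; no alternative beats it.
(Checking all 625 profiles: 110 have a profitable deviation, 515 do not.)

110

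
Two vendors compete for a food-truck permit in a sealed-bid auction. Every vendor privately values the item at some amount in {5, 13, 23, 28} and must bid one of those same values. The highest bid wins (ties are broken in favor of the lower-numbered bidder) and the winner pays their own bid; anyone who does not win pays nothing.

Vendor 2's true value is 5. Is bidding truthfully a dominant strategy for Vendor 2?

Check each profile of the others' bids and compare truth against every alternative bid.
Others bid (5): truth gives 0, best alternative gives -8.
Others bid (13): truth gives 0, best alternative gives 0.
Others bid (23): truth gives 0, best alternative gives 0.
Others bid (28): truth gives 0, best alternative gives 0.
In every case the truthful bid is at least as good as any alternative, so it is a dominant strategy.

Yes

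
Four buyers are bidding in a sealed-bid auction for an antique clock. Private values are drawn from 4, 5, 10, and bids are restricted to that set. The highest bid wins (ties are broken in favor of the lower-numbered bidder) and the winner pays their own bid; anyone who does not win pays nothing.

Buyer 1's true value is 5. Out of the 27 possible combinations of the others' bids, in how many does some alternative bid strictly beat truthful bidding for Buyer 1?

1

Others bid (4, 4, 4): truth gives 0; bid 4 gives 1 > 0. Violating.
Others bid (4, 4, 5): truth gives 0; no alternative beats it.
Others bid (4, 4, 10): truth gives 0; no alternative beats it.
(Checking all 27 profiles: 1 has a profitable deviation, 26 do not.)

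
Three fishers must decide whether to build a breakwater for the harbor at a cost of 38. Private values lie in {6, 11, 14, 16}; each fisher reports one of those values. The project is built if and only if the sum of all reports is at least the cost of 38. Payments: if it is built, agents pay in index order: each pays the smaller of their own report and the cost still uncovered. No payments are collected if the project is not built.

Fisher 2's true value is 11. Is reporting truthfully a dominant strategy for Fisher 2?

No

Consider the case where Fisher 1 reports 16 and Fisher 3 reports 16.
Truthful report 11: project built, pays 11, utility 11 - 11 = 0.
Report 6 instead: project built, pays 6, utility 11 - 6 = 5.
Since 5 > 0, reporting 6 is strictly better here, so truthful reporting is not dominant.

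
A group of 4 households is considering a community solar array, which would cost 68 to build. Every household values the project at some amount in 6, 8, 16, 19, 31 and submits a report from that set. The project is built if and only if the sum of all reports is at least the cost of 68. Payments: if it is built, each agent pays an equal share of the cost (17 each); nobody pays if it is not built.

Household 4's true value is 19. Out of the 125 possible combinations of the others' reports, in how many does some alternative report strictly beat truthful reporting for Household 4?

Others report (6, 6, 31): truth gives 0; report 31 gives 2 > 0. Violating.
Others report (6, 8, 31): truth gives 0; report 31 gives 2 > 0. Violating.
Others report (6, 16, 16): truth gives 0; report 31 gives 2 > 0. Violating.
Others report (6, 16, 19): truth gives 0; report 31 gives 2 > 0. Violating.
Others report (6, 6, 6): truth gives 0; no alternative beats it.
Others report (6, 6, 8): truth gives 0; no alternative beats it.
(Checking all 125 profiles: 37 have a profitable deviation, 88 do not.)

37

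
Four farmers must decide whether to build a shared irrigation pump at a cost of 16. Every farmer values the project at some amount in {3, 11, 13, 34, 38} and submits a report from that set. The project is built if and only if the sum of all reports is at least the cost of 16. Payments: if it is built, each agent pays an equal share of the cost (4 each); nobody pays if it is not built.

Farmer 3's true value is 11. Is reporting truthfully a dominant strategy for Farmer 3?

Yes

Check each profile of the others' reports and compare truth against every alternative report.
Others report (3, 3, 3): truth gives 7, best alternative gives 7.
Others report (3, 3, 11): truth gives 7, best alternative gives 7.
Others report (3, 3, 13): truth gives 7, best alternative gives 7.
Others report (3, 3, 34): truth gives 7, best alternative gives 7.
Others report (3, 3, 38): truth gives 7, best alternative gives 7.
Others report (3, 11, 3): truth gives 7, best alternative gives 7.
(Remaining 119 profiles checked similarly; truth is weakly best in each.)
In every case the truthful report is at least as good as any alternative, so it is a dominant strategy.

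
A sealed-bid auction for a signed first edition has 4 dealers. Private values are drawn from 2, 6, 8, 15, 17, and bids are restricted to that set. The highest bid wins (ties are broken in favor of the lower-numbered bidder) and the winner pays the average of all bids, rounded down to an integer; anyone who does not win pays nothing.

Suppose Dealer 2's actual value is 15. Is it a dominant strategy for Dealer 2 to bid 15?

Consider the case where Dealer 1 bids 2, Dealer 3 bids 2 and Dealer 4 bids 2.
Truthful bid 15: wins, pays 5, utility 15 - 5 = 10.
Bid 6 instead: wins, pays 3, utility 15 - 3 = 12.
Since 12 > 10, bidding 6 is strictly better here, so truthful bidding is not dominant.

No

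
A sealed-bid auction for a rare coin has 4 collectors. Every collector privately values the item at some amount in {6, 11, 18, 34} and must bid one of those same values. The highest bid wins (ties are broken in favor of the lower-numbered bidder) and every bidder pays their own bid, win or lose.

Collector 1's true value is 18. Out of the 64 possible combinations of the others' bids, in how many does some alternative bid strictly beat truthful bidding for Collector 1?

Others bid (6, 6, 6): truth gives 0; bid 6 gives 12 > 0. Violating.
Others bid (6, 6, 11): truth gives 0; bid 11 gives 7 > 0. Violating.
Others bid (6, 6, 34): truth gives -18; bid 6 gives -6 > -18. Violating.
Others bid (6, 11, 6): truth gives 0; bid 11 gives 7 > 0. Violating.
Others bid (6, 6, 18): truth gives 0; no alternative beats it.
Others bid (6, 11, 18): truth gives 0; no alternative beats it.
(Checking all 64 profiles: 45 have a profitable deviation, 19 do not.)

45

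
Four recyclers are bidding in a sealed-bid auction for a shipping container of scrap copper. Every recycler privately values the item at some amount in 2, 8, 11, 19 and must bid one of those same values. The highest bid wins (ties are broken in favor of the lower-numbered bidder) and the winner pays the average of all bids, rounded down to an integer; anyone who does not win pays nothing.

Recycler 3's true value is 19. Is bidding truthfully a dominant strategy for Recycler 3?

No

Consider the case where Recycler 1 bids 2, Recycler 2 bids 2 and Recycler 4 bids 2.
Truthful bid 19: wins, pays 6, utility 19 - 6 = 13.
Bid 8 instead: wins, pays 3, utility 19 - 3 = 16.
Since 16 > 13, bidding 8 is strictly better here, so truthful bidding is not dominant.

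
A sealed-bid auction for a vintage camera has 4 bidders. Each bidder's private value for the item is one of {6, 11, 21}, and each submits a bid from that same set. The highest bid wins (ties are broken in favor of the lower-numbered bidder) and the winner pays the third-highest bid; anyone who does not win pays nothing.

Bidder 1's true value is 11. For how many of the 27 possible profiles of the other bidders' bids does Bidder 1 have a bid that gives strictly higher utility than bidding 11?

Others bid (6, 6, 21): truth gives 0; bid 21 gives 5 > 0. Violating.
Others bid (6, 21, 6): truth gives 0; bid 21 gives 5 > 0. Violating.
Others bid (21, 6, 6): truth gives 0; bid 21 gives 5 > 0. Violating.
Others bid (6, 6, 6): truth gives 5; no alternative beats it.
Others bid (6, 6, 11): truth gives 5; no alternative beats it.
(Checking all 27 profiles: 3 have a profitable deviation, 24 do not.)

3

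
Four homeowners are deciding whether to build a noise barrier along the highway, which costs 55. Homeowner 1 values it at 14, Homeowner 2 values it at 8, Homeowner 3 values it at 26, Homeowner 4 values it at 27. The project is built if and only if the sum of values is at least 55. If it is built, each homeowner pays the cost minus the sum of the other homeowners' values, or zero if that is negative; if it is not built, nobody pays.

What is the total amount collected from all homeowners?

Total value 75 ≥ cost 55, so it is built.
Homeowner 1: others sum to 61; max(0, 55 - 61) = 0.
Homeowner 2: others sum to 67; max(0, 55 - 67) = 0.
Homeowner 3: others sum to 49; max(0, 55 - 49) = 6.
Homeowner 4: others sum to 48; max(0, 55 - 48) = 7.
Total collected = 0 + 0 + 6 + 7 = 13.

13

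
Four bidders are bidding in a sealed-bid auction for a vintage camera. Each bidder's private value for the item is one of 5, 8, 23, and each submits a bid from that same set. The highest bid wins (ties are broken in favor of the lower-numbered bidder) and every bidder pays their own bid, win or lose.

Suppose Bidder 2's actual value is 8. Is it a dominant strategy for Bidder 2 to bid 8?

No

Consider the case where Bidder 1 bids 5, Bidder 3 bids 5 and Bidder 4 bids 23.
Truthful bid 8: loses but pays 8, utility -8.
Bid 5 instead: loses but pays 5, utility -5.
Since -5 > -8, bidding 5 is strictly better here, so truthful bidding is not dominant.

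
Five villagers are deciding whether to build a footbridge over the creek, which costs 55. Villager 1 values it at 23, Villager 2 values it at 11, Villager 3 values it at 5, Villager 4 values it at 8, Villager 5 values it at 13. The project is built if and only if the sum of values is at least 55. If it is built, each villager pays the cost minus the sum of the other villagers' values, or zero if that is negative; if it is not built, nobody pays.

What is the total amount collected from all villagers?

35

Total value 60 ≥ cost 55, so it is built.
Villager 1: others sum to 37; max(0, 55 - 37) = 18.
Villager 2: others sum to 49; max(0, 55 - 49) = 6.
Villager 3: others sum to 55; max(0, 55 - 55) = 0.
Villager 4: others sum to 52; max(0, 55 - 52) = 3.
Villager 5: others sum to 47; max(0, 55 - 47) = 8.
Total collected = 18 + 6 + 0 + 3 + 8 = 35.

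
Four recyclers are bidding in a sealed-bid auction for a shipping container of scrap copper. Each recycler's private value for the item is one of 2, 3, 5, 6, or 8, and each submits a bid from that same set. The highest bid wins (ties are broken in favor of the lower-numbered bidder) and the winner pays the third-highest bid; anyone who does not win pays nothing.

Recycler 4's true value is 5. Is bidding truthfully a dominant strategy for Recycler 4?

Consider the case where Recycler 1 bids 2, Recycler 2 bids 2 and Recycler 3 bids 5.
Truthful bid 5: loses, pays 0, utility 0.
Bid 6 instead: wins, pays 2, utility 5 - 2 = 3.
Since 3 > 0, bidding 6 is strictly better here, so truthful bidding is not dominant.

No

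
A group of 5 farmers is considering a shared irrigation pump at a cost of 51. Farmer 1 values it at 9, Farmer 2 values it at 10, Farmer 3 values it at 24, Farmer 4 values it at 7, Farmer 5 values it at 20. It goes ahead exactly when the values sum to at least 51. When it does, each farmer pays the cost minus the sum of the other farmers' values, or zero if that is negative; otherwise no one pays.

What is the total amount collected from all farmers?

6

Total value 70 ≥ cost 51, so it is built.
Farmer 1: others sum to 61; max(0, 51 - 61) = 0.
Farmer 2: others sum to 60; max(0, 51 - 60) = 0.
Farmer 3: others sum to 46; max(0, 51 - 46) = 5.
Farmer 4: others sum to 63; max(0, 51 - 63) = 0.
Farmer 5: others sum to 50; max(0, 51 - 50) = 1.
Total collected = 0 + 0 + 5 + 0 + 1 = 6.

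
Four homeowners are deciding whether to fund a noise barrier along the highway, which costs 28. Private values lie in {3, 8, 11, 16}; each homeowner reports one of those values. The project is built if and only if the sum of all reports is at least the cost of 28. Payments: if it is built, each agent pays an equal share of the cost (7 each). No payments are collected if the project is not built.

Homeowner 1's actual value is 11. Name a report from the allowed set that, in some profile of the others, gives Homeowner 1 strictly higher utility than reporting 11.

Suppose Homeowner 2 reports 3, Homeowner 3 reports 3 and Homeowner 4 reports 8.
Report 11: project not built, utility 0.
Report 16: project built, pays 7, utility 11 - 7 = 4.
So reporting 16 beats truth here (4 > 0).

16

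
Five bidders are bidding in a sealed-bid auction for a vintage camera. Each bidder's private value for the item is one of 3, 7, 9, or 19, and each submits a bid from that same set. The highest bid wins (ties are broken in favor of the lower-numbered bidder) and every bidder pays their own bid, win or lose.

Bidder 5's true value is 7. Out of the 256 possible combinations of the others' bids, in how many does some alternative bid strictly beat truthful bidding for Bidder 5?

255

Others bid (3, 3, 3, 7): truth gives -7; bid 9 gives -2 > -7. Violating.
Others bid (3, 3, 3, 9): truth gives -7; bid 3 gives -3 > -7. Violating.
Others bid (3, 3, 3, 19): truth gives -7; bid 3 gives -3 > -7. Violating.
Others bid (3, 3, 7, 3): truth gives -7; bid 9 gives -2 > -7. Violating.
Others bid (3, 3, 3, 3): truth gives 0; no alternative beats it.
(Checking all 256 profiles: 255 have a profitable deviation, 1 does not.)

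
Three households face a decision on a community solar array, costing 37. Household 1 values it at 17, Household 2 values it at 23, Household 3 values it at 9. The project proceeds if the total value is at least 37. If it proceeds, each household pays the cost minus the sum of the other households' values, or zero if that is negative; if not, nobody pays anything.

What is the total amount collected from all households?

16

Total value 49 ≥ cost 37, so it is built.
Household 1: others sum to 32; max(0, 37 - 32) = 5.
Household 2: others sum to 26; max(0, 37 - 26) = 11.
Household 3: others sum to 40; max(0, 37 - 40) = 0.
Total collected = 5 + 11 + 0 = 16.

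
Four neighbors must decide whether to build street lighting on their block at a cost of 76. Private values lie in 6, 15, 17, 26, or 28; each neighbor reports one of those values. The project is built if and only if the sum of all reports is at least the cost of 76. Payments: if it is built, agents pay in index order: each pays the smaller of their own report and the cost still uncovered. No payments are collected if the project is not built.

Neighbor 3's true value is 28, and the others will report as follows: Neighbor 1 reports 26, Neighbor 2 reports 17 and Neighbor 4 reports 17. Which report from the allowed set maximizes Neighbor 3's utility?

17

Report 6: project not built, utility 0.
Report 15: project not built, utility 0.
Report 17: project built, pays 17, utility 28 - 17 = 11.
Report 26: project built, pays 26, utility 28 - 26 = 2.
Report 28: project built, pays 28, utility 28 - 28 = 0.
The best choice is 17 with utility 11.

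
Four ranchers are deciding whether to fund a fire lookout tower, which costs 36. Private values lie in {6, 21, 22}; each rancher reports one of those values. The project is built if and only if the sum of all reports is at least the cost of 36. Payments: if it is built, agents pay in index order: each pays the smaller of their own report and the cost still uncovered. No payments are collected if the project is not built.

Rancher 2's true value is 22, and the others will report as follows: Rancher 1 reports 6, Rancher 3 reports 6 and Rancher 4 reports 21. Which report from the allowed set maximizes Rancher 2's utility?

Report 6: project built, pays 6, utility 22 - 6 = 16.
Report 21: project built, pays 21, utility 22 - 21 = 1.
Report 22: project built, pays 22, utility 22 - 22 = 0.
The best choice is 6 with utility 16.

6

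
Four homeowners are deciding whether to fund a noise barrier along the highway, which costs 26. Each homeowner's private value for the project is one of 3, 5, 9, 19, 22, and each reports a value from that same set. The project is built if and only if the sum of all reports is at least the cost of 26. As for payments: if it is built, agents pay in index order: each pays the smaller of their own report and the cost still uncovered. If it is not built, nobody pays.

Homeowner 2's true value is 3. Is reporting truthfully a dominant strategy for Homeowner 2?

Yes

Check each profile of the others' reports and compare truth against every alternative report.
Others report (3, 3, 19): truth gives 0, best alternative gives -2.
Others report (3, 3, 22): truth gives 0, best alternative gives -2.
Others report (3, 5, 19): truth gives 0, best alternative gives -2.
Others report (3, 5, 22): truth gives 0, best alternative gives -2.
Others report (3, 9, 9): truth gives 0, best alternative gives -2.
Others report (3, 9, 19): truth gives 0, best alternative gives -2.
(Remaining 119 profiles checked similarly; truth is weakly best in each.)
In every case the truthful report is at least as good as any alternative, so it is a dominant strategy.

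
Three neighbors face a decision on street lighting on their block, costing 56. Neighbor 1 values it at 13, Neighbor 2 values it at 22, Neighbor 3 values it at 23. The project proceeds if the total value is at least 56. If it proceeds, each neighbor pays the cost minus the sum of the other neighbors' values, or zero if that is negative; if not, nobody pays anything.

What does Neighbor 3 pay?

21

Total value 58 ≥ cost 56, so the project is built.
The other neighbors' values sum to 35.
Cost minus that sum is 56 - 35 = 21.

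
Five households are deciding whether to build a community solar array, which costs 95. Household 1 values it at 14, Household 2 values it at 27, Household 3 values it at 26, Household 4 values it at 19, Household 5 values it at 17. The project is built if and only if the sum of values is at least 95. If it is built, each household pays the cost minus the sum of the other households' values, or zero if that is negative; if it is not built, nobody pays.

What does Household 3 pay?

18

Total value 103 ≥ cost 95, so the project is built.
The other households' values sum to 77.
Cost minus that sum is 95 - 77 = 18.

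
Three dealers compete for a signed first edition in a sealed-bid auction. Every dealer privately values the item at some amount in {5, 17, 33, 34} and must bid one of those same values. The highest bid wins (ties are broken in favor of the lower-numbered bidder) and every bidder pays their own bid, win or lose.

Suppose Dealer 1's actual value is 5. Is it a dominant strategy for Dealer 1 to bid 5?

Check each profile of the others' bids and compare truth against every alternative bid.
Others bid (5, 5): truth gives 0, best alternative gives -12.
Others bid (5, 33): truth gives -5, best alternative gives -17.
Others bid (5, 34): truth gives -5, best alternative gives -17.
Others bid (17, 33): truth gives -5, best alternative gives -17.
Others bid (17, 34): truth gives -5, best alternative gives -17.
Others bid (33, 5): truth gives -5, best alternative gives -17.
(Remaining 10 profiles checked similarly; truth is weakly best in each.)
In every case the truthful bid is at least as good as any alternative, so it is a dominant strategy.

Yes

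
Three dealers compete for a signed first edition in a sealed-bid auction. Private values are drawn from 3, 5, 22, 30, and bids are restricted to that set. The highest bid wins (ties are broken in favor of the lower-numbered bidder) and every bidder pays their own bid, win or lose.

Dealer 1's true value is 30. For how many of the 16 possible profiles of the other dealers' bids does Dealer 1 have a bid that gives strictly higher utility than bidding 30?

9

Others bid (3, 3): truth gives 0; bid 3 gives 27 > 0. Violating.
Others bid (3, 5): truth gives 0; bid 5 gives 25 > 0. Violating.
Others bid (3, 22): truth gives 0; bid 22 gives 8 > 0. Violating.
Others bid (5, 3): truth gives 0; bid 5 gives 25 > 0. Violating.
Others bid (3, 30): truth gives 0; no alternative beats it.
Others bid (5, 30): truth gives 0; no alternative beats it.
(Checking all 16 profiles: 9 have a profitable deviation, 7 do not.)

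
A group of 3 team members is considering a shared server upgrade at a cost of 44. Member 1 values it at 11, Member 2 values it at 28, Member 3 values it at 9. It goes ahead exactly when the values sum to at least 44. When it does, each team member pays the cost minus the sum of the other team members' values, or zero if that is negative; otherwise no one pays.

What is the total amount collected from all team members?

36

Total value 48 ≥ cost 44, so it is built.
Member 1: others sum to 37; max(0, 44 - 37) = 7.
Member 2: others sum to 20; max(0, 44 - 20) = 24.
Member 3: others sum to 39; max(0, 44 - 39) = 5.
Total collected = 7 + 24 + 5 = 36.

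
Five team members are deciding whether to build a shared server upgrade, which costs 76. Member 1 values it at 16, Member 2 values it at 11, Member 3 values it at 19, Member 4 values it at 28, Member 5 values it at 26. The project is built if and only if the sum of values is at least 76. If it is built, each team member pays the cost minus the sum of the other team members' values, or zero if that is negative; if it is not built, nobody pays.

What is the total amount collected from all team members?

Total value 100 ≥ cost 76, so it is built.
Member 1: others sum to 84; max(0, 76 - 84) = 0.
Member 2: others sum to 89; max(0, 76 - 89) = 0.
Member 3: others sum to 81; max(0, 76 - 81) = 0.
Member 4: others sum to 72; max(0, 76 - 72) = 4.
Member 5: others sum to 74; max(0, 76 - 74) = 2.
Total collected = 0 + 0 + 0 + 4 + 2 = 6.

6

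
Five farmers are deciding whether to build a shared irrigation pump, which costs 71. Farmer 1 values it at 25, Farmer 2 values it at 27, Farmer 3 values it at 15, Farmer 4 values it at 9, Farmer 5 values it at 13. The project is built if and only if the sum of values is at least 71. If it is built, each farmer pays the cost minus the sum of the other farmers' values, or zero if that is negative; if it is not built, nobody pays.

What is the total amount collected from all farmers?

Total value 89 ≥ cost 71, so it is built.
Farmer 1: others sum to 64; max(0, 71 - 64) = 7.
Farmer 2: others sum to 62; max(0, 71 - 62) = 9.
Farmer 3: others sum to 74; max(0, 71 - 74) = 0.
Farmer 4: others sum to 80; max(0, 71 - 80) = 0.
Farmer 5: others sum to 76; max(0, 71 - 76) = 0.
Total collected = 7 + 9 + 0 + 0 + 0 = 16.

16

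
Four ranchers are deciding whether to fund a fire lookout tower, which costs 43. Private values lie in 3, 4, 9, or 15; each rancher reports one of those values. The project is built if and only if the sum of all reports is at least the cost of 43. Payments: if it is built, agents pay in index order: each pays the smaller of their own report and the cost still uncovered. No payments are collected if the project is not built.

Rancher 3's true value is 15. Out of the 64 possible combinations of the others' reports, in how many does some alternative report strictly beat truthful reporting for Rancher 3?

Others report (4, 15, 15): truth gives 0; report 9 gives 6 > 0. Violating.
Others report (9, 15, 15): truth gives 0; report 4 gives 11 > 0. Violating.
Others report (15, 4, 15): truth gives 0; report 9 gives 6 > 0. Violating.
Others report (15, 9, 15): truth gives 0; report 4 gives 11 > 0. Violating.
Others report (3, 3, 3): truth gives 0; no alternative beats it.
Others report (3, 3, 4): truth gives 0; no alternative beats it.
(Checking all 64 profiles: 7 have a profitable deviation, 57 do not.)

7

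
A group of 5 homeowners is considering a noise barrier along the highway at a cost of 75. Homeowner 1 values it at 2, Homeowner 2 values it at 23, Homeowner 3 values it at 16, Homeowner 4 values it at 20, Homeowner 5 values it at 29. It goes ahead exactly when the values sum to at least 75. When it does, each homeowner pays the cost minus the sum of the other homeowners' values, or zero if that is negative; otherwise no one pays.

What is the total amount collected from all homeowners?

28

Total value 90 ≥ cost 75, so it is built.
Homeowner 1: others sum to 88; max(0, 75 - 88) = 0.
Homeowner 2: others sum to 67; max(0, 75 - 67) = 8.
Homeowner 3: others sum to 74; max(0, 75 - 74) = 1.
Homeowner 4: others sum to 70; max(0, 75 - 70) = 5.
Homeowner 5: others sum to 61; max(0, 75 - 61) = 14.
Total collected = 0 + 8 + 1 + 5 + 14 = 28.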